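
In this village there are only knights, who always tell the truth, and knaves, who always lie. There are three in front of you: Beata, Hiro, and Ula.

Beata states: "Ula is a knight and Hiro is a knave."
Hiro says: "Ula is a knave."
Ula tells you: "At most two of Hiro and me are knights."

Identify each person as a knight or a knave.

Beata: knight, Hiro: knave, Ula: knight

Regardless of anyone's role, Ula's statement is true, so Ula is a knight.
With that fixed, Hiro's statement is false, so Hiro is a knave.
With that fixed, Beata's statement is true, so Beata is a knight.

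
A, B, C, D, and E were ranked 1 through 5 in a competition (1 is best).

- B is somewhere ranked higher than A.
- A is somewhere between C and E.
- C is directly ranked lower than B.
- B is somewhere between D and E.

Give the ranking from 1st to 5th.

D, B, C, A, E

From clue 1: A is in {2,3,4,5}.
From clues 1–2: A is in {3,4}.
From clues 1–4: D → rank 1, B → rank 2, C → rank 3, A → rank 4, E → rank 5.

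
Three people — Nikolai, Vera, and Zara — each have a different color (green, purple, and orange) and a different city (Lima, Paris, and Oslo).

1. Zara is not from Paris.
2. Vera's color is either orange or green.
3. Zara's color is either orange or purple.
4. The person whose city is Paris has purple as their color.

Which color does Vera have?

green

With clues 1–2, purple is impossible for Vera's color.
With clues 1–4, orange is impossible for Vera's color.
That leaves green.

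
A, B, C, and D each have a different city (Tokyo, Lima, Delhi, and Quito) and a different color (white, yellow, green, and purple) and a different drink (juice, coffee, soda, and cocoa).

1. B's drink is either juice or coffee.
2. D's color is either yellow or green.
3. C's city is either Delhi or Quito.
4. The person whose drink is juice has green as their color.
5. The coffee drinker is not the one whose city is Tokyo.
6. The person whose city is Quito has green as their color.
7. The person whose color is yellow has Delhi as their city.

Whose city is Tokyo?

With clues 1–3, C is impossible for the one with city Tokyo.
With clues 1–6, B is impossible for the one with city Tokyo.
With clues 1–7, D is impossible for the one with city Tokyo.
That leaves A.

A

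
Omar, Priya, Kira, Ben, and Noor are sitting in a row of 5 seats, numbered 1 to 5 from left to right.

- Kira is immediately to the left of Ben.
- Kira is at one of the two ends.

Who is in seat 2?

With clues 1–2, Kira, Noor, Omar, and Priya are ruled out for seat 2.
So seat 2 is Ben.

Ben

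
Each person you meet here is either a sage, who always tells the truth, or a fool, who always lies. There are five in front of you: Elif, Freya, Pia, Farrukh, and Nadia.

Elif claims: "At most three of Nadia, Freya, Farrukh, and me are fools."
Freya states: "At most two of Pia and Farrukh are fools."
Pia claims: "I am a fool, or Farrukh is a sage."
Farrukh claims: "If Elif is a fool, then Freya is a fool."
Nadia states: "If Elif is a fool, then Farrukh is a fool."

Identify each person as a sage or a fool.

Regardless of anyone's role, Freya's statement is true, so Freya is a sage.
With that fixed, Elif's statement is true, so Elif is a sage.
With that fixed, Farrukh's statement is true, so Farrukh is a sage.
With that fixed, Nadia's statement is true, so Nadia is a sage.
With that fixed, Pia's statement is true, so Pia is a sage.

Elif: sage, Freya: sage, Pia: sage, Farrukh: sage, Nadia: sage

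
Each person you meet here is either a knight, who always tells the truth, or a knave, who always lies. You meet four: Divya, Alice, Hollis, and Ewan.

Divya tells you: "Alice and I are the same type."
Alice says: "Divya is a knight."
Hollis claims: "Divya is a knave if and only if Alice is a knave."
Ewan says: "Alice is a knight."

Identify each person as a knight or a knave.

Consider Divya. Suppose Divya is a knave.
Then no assignment of the remaining roles makes every statement match its speaker's type — contradiction.
So Divya is a knight.
With that fixed, Alice's statement is true, so Alice is a knight.
With that fixed, Hollis's statement is true, so Hollis is a knight.
With that fixed, Ewan's statement is true, so Ewan is a knight.

Divya: knight, Alice: knight, Hollis: knight, Ewan: knight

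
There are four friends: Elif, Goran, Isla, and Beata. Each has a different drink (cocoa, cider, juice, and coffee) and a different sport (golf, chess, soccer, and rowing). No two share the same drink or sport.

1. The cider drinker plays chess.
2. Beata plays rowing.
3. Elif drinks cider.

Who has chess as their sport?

Elif

With clues 1–2, Beata is impossible for the one with sport chess.
With clues 1–3, Goran and Isla are impossible for the one with sport chess.
That leaves Elif.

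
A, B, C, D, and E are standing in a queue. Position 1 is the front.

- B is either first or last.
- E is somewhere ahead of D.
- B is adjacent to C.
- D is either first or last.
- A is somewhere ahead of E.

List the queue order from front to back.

From clue 1: B is in {1,5}.
From clues 1–4: B → position 1, C → position 2, D → position 5.
From clues 1–5: A → position 3, E → position 4.

B, C, A, E, D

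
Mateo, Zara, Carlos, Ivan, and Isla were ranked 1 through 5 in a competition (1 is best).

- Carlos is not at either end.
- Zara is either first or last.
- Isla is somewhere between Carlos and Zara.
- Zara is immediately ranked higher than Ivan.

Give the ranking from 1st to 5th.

Zara, Ivan, Isla, Carlos, Mateo

From clue 1: Carlos is in {2,3,4}.
From clues 1–2: Zara is in {1,5}.
From clues 1–4: Zara → rank 1, Ivan → rank 2, Isla → rank 3, Carlos → rank 4, Mateo → rank 5.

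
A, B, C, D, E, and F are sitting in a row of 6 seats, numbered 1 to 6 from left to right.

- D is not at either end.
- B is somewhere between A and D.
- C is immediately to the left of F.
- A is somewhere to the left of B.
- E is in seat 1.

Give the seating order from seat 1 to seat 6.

E, A, B, D, C, F

From clue 1: D is in {2,3,4,5}.
From clues 1–2: B is in {2,3,4,5}.
From clues 1–4: A is in {1,2,3}.
From clues 1–5: E → seat 1, A → seat 2, B → seat 3, D → seat 4, C → seat 5, F → seat 6.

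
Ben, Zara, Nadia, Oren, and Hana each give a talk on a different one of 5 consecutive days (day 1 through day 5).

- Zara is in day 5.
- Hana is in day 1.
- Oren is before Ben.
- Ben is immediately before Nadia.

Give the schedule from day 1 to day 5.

From clue 1: Zara → day 5.
From clues 1–2: Hana → day 1.
From clues 1–3: Ben is in {3,4}.
From clues 1–4: Oren → day 2, Ben → day 3, Nadia → day 4.

Hana, Oren, Ben, Nadia, Zara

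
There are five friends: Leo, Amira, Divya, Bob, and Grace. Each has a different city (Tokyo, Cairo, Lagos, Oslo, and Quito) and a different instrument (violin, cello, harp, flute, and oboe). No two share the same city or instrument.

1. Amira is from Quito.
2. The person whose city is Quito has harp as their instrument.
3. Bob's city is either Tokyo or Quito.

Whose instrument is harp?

Amira

With clues 1–2, Bob, Divya, Grace, and Leo are impossible for the one with instrument harp.
That leaves Amira.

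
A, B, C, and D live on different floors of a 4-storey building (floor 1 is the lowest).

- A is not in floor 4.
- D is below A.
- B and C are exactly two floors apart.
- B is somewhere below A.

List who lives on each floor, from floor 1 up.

From clue 1: A is in {1,2,3}.
From clues 1–2: A is in {2,3}.
From clues 1–3: D → floor 1, A → floor 3.
From clues 1–4: B → floor 2, C → floor 4.

D, B, A, C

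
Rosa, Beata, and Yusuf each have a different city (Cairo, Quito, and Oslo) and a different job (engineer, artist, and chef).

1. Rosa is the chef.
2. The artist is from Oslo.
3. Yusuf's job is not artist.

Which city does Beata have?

With clues 1–3, Cairo and Quito are impossible for Beata's city.
That leaves Oslo.

Oslo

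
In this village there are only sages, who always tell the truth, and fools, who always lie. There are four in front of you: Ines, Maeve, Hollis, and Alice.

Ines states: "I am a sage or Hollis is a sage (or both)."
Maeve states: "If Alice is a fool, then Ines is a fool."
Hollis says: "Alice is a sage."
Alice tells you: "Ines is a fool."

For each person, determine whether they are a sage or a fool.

Ines: sage, Maeve: fool, Hollis: fool, Alice: fool

Consider Ines. Suppose Ines is a fool.
Then no assignment of the remaining roles makes every statement match its speaker's type — contradiction.
So Ines is a sage.
With that fixed, Alice's statement is false, so Alice is a fool.
With that fixed, Maeve's statement is false, so Maeve is a fool.
With that fixed, Hollis's statement is false, so Hollis is a fool.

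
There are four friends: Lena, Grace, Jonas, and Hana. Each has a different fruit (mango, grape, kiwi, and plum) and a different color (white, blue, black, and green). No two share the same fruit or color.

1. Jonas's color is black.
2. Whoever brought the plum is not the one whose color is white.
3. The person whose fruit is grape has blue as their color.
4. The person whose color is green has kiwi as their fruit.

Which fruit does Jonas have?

With clues 1–3, grape is impossible for Jonas's fruit.
With clues 1–4, kiwi and mango are impossible for Jonas's fruit.
That leaves plum.

plum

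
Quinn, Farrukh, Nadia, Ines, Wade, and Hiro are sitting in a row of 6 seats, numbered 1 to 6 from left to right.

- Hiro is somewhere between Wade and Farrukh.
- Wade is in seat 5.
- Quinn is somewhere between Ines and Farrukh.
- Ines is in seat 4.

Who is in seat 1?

With clue 1, Hiro is ruled out for seat 1.
With clues 1–2, Wade is ruled out for seat 1.
With clues 1–3, Quinn is ruled out for seat 1.
With clues 1–4, Ines and Nadia are ruled out for seat 1.
So seat 1 is Farrukh.

Farrukh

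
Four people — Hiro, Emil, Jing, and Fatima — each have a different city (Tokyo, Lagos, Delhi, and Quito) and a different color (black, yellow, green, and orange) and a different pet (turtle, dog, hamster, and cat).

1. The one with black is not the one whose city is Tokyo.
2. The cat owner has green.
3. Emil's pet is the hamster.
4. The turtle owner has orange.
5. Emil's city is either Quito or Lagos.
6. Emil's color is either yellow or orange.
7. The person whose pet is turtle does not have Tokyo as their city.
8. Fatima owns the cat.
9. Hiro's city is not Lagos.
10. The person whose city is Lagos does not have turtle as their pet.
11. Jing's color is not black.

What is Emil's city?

With clues 1–5, Delhi and Tokyo are impossible for Emil's city.
With clues 1–11, Quito is impossible for Emil's city.
That leaves Lagos.

Lagos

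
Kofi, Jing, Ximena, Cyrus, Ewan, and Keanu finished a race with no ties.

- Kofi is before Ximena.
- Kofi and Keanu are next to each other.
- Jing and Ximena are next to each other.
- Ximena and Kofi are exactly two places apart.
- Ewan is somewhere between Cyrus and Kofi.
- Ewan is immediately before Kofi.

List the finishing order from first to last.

From clue 1: Kofi is in {1,2,3,4,5}.
From clues 1–2: Ximena is in {3,4,5,6}.
From clues 1–3: Kofi is in {1,2,3,4}.
From clues 1–5: Cyrus is in {1,6}.
From clues 1–6: Cyrus → place 1, Ewan → place 2, Kofi → place 3, Keanu → place 4, Ximena → place 5, Jing → place 6.

Cyrus, Ewan, Kofi, Keanu, Ximena, Jing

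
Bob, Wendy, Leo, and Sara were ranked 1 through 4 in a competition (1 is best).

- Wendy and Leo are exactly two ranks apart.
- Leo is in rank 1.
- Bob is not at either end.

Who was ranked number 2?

Bob

With clues 1–2, Leo and Wendy are ruled out for rank 2.
With clues 1–3, Sara is ruled out for rank 2.
So rank 2 is Bob.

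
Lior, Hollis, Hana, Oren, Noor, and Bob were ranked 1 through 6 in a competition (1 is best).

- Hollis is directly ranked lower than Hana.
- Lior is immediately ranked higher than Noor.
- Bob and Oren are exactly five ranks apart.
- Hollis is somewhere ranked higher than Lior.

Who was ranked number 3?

Hollis

With clues 1–3, Bob, Hana, Lior, and Oren are ruled out for rank 3.
With clues 1–4, Noor is ruled out for rank 3.
So rank 3 is Hollis.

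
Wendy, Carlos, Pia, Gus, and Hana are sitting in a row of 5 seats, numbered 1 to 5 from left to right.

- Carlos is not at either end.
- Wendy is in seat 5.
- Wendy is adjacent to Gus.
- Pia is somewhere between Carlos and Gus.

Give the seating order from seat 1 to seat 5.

Hana, Carlos, Pia, Gus, Wendy

From clue 1: Carlos is in {2,3,4}.
From clues 1–2: Wendy → seat 5.
From clues 1–3: Gus → seat 4.
From clues 1–4: Hana → seat 1, Carlos → seat 2, Pia → seat 3.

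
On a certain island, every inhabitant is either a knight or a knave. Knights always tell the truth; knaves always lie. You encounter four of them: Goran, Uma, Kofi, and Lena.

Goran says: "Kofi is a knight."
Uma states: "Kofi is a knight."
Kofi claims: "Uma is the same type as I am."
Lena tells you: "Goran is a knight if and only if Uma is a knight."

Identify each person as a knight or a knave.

Consider Goran. Suppose Goran is a knave.
Then no assignment of the remaining roles makes every statement match its speaker's type — contradiction.
So Goran is a knight.
Consider Uma. Suppose Uma is a knave.
Then whichever role Kofi has, Kofi's statement has the wrong truth value — contradiction.
So Uma is a knight.
With that fixed, Lena's statement is true, so Lena is a knight.
Consider Kofi. Suppose Kofi is a knave.
Then Goran's statement comes out false, contradicting Goran being a knight.
So Kofi is a knight.

Goran: knight, Uma: knight, Kofi: knight, Lena: knight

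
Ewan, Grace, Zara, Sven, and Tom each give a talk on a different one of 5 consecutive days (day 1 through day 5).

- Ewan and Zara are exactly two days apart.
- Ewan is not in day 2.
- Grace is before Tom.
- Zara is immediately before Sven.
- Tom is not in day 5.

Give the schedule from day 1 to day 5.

From clues 1–2: Ewan is in {1,3,4,5}.
From clues 1–4: Tom is in {2,5}.
From clues 1–5: Grace → day 1, Tom → day 2, Zara → day 3, Sven → day 4, Ewan → day 5.

Grace, Tom, Zara, Sven, Ewan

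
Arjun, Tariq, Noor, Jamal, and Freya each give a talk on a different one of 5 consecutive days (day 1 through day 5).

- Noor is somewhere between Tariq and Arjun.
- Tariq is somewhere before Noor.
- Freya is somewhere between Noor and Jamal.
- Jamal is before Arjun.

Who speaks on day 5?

With clue 1, Noor is ruled out for day 5.
With clues 1–2, Tariq is ruled out for day 5.
With clues 1–3, Freya is ruled out for day 5.
With clues 1–4, Jamal is ruled out for day 5.
So day 5 is Arjun.

Arjun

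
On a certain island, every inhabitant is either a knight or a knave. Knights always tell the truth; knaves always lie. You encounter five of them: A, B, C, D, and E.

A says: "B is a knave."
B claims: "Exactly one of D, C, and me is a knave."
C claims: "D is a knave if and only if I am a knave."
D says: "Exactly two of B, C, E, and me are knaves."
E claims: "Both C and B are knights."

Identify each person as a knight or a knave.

A: knave, B: knight, C: knave, D: knight, E: knave

Consider A. Suppose A is a knight.
Then no assignment of the remaining roles makes every statement match its speaker's type — contradiction.
So A is a knave.
Consider B. Suppose B is a knave.
Then A's statement comes out true, contradicting A being a knave.
So B is a knight.
Consider C. Suppose C is a knight.
Then no assignment of the remaining roles makes every statement match its speaker's type — contradiction.
So C is a knave.
With that fixed, E's statement is false, so E is a knave.
Consider D. Suppose D is a knave.
Then B's statement comes out false, contradicting B being a knight.
So D is a knight.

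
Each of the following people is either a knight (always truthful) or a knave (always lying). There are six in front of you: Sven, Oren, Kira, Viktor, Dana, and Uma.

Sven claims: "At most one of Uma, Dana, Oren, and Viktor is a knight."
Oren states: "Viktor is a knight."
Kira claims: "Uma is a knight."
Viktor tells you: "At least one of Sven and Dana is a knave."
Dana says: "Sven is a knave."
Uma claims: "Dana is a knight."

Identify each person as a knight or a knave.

Consider Sven. Suppose Sven is a knight.
Then no assignment of the remaining roles makes every statement match its speaker's type — contradiction.
So Sven is a knave.
With that fixed, Viktor's statement is true, so Viktor is a knight.
With that fixed, Dana's statement is true, so Dana is a knight.
With that fixed, Uma's statement is true, so Uma is a knight.
With that fixed, Oren's statement is true, so Oren is a knight.
With that fixed, Kira's statement is true, so Kira is a knight.

Sven: knave, Oren: knight, Kira: knight, Viktor: knight, Dana: knight, Uma: knight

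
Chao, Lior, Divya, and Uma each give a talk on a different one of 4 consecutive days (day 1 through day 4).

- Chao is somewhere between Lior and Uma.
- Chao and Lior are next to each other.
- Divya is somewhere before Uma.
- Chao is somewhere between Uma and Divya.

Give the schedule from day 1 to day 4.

Divya, Lior, Chao, Uma

From clue 1: Chao is in {2,3}.
From clues 1–4: Divya → day 1, Lior → day 2, Chao → day 3, Uma → day 4.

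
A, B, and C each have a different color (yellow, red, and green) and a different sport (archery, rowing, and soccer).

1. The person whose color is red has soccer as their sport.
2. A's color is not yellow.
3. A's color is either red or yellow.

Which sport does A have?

With clues 1–3, archery and rowing are impossible for A's sport.
That leaves soccer.

soccer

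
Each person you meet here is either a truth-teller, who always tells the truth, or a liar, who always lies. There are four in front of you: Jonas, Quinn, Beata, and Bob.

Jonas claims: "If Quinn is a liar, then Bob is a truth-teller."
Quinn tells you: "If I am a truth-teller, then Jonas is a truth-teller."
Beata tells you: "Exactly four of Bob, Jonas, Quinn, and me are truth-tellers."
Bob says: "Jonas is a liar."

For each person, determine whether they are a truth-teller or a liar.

Jonas: truth-teller, Quinn: truth-teller, Beata: liar, Bob: liar

Consider Jonas. Suppose Jonas is a liar.
Then whichever role Quinn has, Quinn's statement has the wrong truth value — contradiction.
So Jonas is a truth-teller.
With that fixed, Quinn's statement is true, so Quinn is a truth-teller.
With that fixed, Bob's statement is false, so Bob is a liar.
With that fixed, Beata's statement is false, so Beata is a liar.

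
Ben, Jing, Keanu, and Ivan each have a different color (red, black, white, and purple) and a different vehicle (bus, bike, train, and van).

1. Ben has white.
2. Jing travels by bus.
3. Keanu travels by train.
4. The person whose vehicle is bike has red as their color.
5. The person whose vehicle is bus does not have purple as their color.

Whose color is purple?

Keanu

Clue 1 rules out Ben for the one with color purple.
With clues 1–4, Ivan is impossible for the one with color purple.
With clues 1–5, Jing is impossible for the one with color purple.
That leaves Keanu.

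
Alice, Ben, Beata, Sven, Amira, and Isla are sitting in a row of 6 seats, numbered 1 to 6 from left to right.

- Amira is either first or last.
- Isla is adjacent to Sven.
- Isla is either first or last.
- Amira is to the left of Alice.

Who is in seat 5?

With clue 1, Amira is ruled out for seat 5.
With clues 1–3, Isla is ruled out for seat 5.
With clues 1–4, Alice, Beata, and Ben are ruled out for seat 5.
So seat 5 is Sven.

Sven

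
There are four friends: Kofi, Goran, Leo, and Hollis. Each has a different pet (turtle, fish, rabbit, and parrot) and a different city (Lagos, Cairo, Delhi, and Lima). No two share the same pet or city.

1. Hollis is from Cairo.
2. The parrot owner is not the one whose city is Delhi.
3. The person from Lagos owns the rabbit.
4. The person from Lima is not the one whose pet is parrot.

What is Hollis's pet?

With clues 1–3, rabbit is impossible for Hollis's pet.
With clues 1–4, fish and turtle are impossible for Hollis's pet.
That leaves parrot.

parrot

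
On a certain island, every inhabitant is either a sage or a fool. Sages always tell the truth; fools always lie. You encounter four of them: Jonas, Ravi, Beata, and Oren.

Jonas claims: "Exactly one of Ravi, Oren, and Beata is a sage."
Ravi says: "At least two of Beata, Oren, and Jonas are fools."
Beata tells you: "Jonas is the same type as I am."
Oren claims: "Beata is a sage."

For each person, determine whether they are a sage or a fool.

Jonas: sage, Ravi: sage, Beata: fool, Oren: fool

Consider Jonas. Suppose Jonas is a fool.
Then whichever role Beata has, Beata's statement has the wrong truth value — contradiction.
So Jonas is a sage.
Consider Ravi. Suppose Ravi is a fool.
Then no assignment of the remaining roles makes every statement match its speaker's type — contradiction.
So Ravi is a sage.
Consider Beata. Suppose Beata is a sage.
Then Jonas's statement comes out false, contradicting Jonas being a sage.
So Beata is a fool.
With that fixed, Oren's statement is false, so Oren is a fool.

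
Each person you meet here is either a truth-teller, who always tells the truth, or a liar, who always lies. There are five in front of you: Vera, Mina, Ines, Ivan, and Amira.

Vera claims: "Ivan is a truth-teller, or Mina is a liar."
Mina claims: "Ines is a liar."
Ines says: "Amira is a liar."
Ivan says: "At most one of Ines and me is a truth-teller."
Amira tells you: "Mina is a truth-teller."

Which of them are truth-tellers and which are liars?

Vera: truth-teller, Mina: truth-teller, Ines: liar, Ivan: truth-teller, Amira: truth-teller

Consider Vera. Suppose Vera is a liar.
Then no assignment of the remaining roles makes every statement match its speaker's type — contradiction.
So Vera is a truth-teller.
Consider Mina. Suppose Mina is a liar.
Then no assignment of the remaining roles makes every statement match its speaker's type — contradiction.
So Mina is a truth-teller.
With that fixed, Amira's statement is true, so Amira is a truth-teller.
With that fixed, Ines's statement is false, so Ines is a liar.
With that fixed, Ivan's statement is true, so Ivan is a truth-teller.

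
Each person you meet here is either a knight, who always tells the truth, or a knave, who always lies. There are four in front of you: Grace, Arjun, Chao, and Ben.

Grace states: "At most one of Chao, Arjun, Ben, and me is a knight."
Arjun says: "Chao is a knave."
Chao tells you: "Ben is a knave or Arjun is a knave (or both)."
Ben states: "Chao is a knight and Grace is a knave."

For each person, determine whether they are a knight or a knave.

Grace: knave, Arjun: knave, Chao: knight, Ben: knight

Consider Grace. Suppose Grace is a knight.
Then no assignment of the remaining roles makes every statement match its speaker's type — contradiction.
So Grace is a knave.
Consider Arjun. Suppose Arjun is a knight.
Then no assignment of the remaining roles makes every statement match its speaker's type — contradiction.
So Arjun is a knave.
With that fixed, Chao's statement is true, so Chao is a knight.
With that fixed, Ben's statement is true, so Ben is a knight.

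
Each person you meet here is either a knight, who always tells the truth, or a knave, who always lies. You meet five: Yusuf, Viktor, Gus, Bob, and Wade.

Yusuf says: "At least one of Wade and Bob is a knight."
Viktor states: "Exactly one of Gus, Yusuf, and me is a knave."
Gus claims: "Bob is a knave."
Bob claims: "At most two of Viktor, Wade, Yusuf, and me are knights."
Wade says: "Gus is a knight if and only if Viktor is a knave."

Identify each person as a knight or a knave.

Consider Yusuf. Suppose Yusuf is a knave.
Then no assignment of the remaining roles makes every statement match its speaker's type — contradiction.
So Yusuf is a knight.
Consider Viktor. Suppose Viktor is a knight.
Then no assignment of the remaining roles makes every statement match its speaker's type — contradiction.
So Viktor is a knave.
Consider Gus. Suppose Gus is a knight.
Then Viktor's statement comes out true, contradicting Viktor being a knave.
So Gus is a knave.
With that fixed, Wade's statement is false, so Wade is a knave.
With that fixed, Bob's statement is true, so Bob is a knight.

Yusuf: knight, Viktor: knave, Gus: knave, Bob: knight, Wade: knave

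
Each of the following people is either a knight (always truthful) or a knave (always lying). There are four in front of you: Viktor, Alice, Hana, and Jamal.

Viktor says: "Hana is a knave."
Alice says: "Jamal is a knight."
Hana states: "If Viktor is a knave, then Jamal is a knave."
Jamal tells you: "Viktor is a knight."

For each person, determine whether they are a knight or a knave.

Consider Viktor. Suppose Viktor is a knight.
Then no assignment of the remaining roles makes every statement match its speaker's type — contradiction.
So Viktor is a knave.
With that fixed, Jamal's statement is false, so Jamal is a knave.
With that fixed, Alice's statement is false, so Alice is a knave.
With that fixed, Hana's statement is true, so Hana is a knight.

Viktor: knave, Alice: knave, Hana: knight, Jamal: knave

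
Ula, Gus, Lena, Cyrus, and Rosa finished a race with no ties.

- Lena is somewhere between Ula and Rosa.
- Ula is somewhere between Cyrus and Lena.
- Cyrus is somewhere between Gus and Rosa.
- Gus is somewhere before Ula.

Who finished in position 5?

With clue 1, Lena is ruled out for place 5.
With clues 1–2, Ula is ruled out for place 5.
With clues 1–3, Cyrus is ruled out for place 5.
With clues 1–4, Gus is ruled out for place 5.
So place 5 is Rosa.

Rosa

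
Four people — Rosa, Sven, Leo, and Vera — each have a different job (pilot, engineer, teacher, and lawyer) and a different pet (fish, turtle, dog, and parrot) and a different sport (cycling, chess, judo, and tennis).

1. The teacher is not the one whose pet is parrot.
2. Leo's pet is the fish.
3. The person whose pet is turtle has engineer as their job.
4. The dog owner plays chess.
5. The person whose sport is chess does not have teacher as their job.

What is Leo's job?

With clues 1–3, engineer is impossible for Leo's job.
With clues 1–5, lawyer and pilot are impossible for Leo's job.
That leaves teacher.

teacher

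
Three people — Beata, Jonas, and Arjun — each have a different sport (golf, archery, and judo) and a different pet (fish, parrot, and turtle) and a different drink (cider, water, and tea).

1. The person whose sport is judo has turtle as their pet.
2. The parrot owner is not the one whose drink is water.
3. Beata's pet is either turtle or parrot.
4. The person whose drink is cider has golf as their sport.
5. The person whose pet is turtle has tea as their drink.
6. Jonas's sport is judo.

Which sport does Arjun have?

archery

With clues 1–6, golf and judo are impossible for Arjun's sport.
That leaves archery.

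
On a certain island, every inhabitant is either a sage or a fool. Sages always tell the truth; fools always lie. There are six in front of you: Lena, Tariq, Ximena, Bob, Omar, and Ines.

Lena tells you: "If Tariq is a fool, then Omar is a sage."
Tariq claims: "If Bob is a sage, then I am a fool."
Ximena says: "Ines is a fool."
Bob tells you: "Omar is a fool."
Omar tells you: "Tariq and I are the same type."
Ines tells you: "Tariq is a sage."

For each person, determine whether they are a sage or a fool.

Lena: sage, Tariq: sage, Ximena: fool, Bob: fool, Omar: sage, Ines: sage

Consider Lena. Suppose Lena is a fool.
Then no assignment of the remaining roles makes every statement match its speaker's type — contradiction.
So Lena is a sage.
Consider Tariq. Suppose Tariq is a fool.
Then Tariq's own statement would have to be false, but it can't be — contradiction.
So Tariq is a sage.
With that fixed, Ines's statement is true, so Ines is a sage.
With that fixed, Ximena's statement is false, so Ximena is a fool.
Consider Bob. Suppose Bob is a sage.
Then Tariq's statement comes out false, contradicting Tariq being a sage.
So Bob is a fool.
Consider Omar. Suppose Omar is a fool.
Then Bob's statement comes out true, contradicting Bob being a fool.
So Omar is a sage.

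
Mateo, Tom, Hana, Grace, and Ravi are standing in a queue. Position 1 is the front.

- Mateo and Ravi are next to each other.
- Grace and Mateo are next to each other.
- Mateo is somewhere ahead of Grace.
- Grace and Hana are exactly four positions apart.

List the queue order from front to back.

From clues 1–2: Mateo is in {2,3,4}.
From clues 1–4: Hana → position 1, Tom → position 2, Ravi → position 3, Mateo → position 4, Grace → position 5.

Hana, Tom, Ravi, Mateo, Grace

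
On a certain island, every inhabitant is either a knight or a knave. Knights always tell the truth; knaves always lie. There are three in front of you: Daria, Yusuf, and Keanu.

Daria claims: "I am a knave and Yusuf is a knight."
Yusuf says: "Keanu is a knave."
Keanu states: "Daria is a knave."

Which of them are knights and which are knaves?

Daria: knave, Yusuf: knave, Keanu: knight

Consider Daria. Suppose Daria is a knight.
Then Daria's own statement would have to be true, but it can't be — contradiction.
So Daria is a knave.
With that fixed, Keanu's statement is true, so Keanu is a knight.
With that fixed, Yusuf's statement is false, so Yusuf is a knave.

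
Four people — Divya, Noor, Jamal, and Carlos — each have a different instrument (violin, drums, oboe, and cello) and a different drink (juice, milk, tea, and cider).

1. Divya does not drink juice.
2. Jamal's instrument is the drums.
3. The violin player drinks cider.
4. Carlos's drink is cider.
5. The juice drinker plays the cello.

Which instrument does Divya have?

oboe

With clues 1–2, drums is impossible for Divya's instrument.
With clues 1–4, violin is impossible for Divya's instrument.
With clues 1–5, cello is impossible for Divya's instrument.
That leaves oboe.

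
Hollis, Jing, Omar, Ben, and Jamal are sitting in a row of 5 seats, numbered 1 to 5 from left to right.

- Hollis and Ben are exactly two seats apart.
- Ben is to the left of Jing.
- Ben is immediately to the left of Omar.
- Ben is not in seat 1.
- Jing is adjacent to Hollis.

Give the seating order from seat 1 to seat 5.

Jamal, Ben, Omar, Hollis, Jing

From clues 1–2: Jing is in {2,3,4,5}.
From clues 1–3: Jing is in {4,5}.
From clues 1–4: Jing → seat 5.
From clues 1–5: Jamal → seat 1, Ben → seat 2, Omar → seat 3, Hollis → seat 4.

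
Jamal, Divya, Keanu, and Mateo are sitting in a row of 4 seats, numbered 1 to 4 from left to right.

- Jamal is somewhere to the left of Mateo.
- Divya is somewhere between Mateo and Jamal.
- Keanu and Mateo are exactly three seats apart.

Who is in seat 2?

Jamal

With clues 1–2, Mateo is ruled out for seat 2.
With clues 1–3, Divya and Keanu are ruled out for seat 2.
So seat 2 is Jamal.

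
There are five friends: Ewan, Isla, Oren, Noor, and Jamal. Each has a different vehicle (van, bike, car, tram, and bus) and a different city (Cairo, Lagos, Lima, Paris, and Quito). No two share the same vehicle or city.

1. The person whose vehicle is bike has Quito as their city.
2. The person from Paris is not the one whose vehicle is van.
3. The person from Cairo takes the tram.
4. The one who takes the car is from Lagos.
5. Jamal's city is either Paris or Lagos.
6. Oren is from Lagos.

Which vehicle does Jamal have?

With clues 1–5, bike, tram, and van are impossible for Jamal's vehicle.
With clues 1–6, car is impossible for Jamal's vehicle.
That leaves bus.

bus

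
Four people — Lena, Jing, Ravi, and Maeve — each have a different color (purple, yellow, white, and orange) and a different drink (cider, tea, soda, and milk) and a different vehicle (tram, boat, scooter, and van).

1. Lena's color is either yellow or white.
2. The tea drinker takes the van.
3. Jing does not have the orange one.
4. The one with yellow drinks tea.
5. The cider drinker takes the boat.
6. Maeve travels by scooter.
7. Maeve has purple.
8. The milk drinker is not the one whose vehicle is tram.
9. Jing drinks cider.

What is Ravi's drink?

soda

With clues 1–7, tea is impossible for Ravi's drink.
With clues 1–8, milk is impossible for Ravi's drink.
With clues 1–9, cider is impossible for Ravi's drink.
That leaves soda.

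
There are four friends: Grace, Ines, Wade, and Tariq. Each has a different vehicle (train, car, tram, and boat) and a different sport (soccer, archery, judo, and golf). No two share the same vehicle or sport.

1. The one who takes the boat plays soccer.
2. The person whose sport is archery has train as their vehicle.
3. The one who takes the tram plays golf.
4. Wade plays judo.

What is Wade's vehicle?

With clues 1–4, boat, train, and tram are impossible for Wade's vehicle.
That leaves car.

car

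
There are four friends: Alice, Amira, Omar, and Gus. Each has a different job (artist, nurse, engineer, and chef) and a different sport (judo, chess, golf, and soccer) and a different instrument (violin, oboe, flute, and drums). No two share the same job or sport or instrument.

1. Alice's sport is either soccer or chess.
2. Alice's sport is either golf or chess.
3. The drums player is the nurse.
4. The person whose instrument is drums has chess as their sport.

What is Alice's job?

With clues 1–4, artist, chef, and engineer are impossible for Alice's job.
That leaves nurse.

nurse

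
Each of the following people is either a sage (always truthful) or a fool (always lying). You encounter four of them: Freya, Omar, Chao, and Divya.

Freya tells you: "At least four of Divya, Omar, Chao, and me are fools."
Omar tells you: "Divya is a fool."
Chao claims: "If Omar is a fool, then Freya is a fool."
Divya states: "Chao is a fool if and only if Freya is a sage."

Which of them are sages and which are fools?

Consider Freya. Suppose Freya is a sage.
Then Freya's own statement would have to be true, but it can't be — contradiction.
So Freya is a fool.
With that fixed, Chao's statement is true, so Chao is a sage.
With that fixed, Divya's statement is true, so Divya is a sage.
With that fixed, Omar's statement is false, so Omar is a fool.

Freya: fool, Omar: fool, Chao: sage, Divya: sage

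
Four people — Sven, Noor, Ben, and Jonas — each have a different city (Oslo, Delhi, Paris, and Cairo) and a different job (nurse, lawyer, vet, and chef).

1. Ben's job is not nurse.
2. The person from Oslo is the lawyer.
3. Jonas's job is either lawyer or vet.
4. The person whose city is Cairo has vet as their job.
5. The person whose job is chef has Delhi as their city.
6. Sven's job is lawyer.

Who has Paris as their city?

Noor

With clues 1–4, Jonas is impossible for the one with city Paris.
With clues 1–5, Ben is impossible for the one with city Paris.
With clues 1–6, Sven is impossible for the one with city Paris.
That leaves Noor.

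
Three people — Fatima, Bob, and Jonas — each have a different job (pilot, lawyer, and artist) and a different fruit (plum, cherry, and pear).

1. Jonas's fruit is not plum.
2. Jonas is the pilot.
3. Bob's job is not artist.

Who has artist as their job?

With clues 1–2, Jonas is impossible for the one with job artist.
With clues 1–3, Bob is impossible for the one with job artist.
That leaves Fatima.

Fatima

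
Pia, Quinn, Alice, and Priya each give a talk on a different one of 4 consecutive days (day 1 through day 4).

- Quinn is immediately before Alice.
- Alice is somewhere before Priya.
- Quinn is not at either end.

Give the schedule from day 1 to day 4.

Pia, Quinn, Alice, Priya

From clue 1: Quinn is in {1,2,3}.
From clues 1–2: Quinn is in {1,2}.
From clues 1–3: Pia → day 1, Quinn → day 2, Alice → day 3, Priya → day 4.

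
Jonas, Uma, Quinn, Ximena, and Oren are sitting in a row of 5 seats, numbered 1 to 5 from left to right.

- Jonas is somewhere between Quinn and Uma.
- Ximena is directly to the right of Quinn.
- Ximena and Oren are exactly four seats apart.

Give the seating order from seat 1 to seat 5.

From clue 1: Jonas is in {2,3,4}.
From clues 1–3: Oren → seat 1, Uma → seat 2, Jonas → seat 3, Quinn → seat 4, Ximena → seat 5.

Oren, Uma, Jonas, Quinn, Ximena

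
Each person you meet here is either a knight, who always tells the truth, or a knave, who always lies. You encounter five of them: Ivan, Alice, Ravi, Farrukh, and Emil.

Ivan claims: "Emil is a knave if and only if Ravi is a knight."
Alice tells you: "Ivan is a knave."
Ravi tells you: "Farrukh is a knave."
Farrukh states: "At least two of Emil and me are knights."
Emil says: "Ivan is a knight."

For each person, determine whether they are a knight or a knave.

Ivan: knight, Alice: knave, Ravi: knave, Farrukh: knight, Emil: knight

Consider Ivan. Suppose Ivan is a knave.
Then no assignment of the remaining roles makes every statement match its speaker's type — contradiction.
So Ivan is a knight.
With that fixed, Alice's statement is false, so Alice is a knave.
With that fixed, Emil's statement is true, so Emil is a knight.
Consider Ravi. Suppose Ravi is a knight.
Then Ivan's statement comes out false, contradicting Ivan being a knight.
So Ravi is a knave.
Consider Farrukh. Suppose Farrukh is a knave.
Then Ravi's statement comes out true, contradicting Ravi being a knave.
So Farrukh is a knight.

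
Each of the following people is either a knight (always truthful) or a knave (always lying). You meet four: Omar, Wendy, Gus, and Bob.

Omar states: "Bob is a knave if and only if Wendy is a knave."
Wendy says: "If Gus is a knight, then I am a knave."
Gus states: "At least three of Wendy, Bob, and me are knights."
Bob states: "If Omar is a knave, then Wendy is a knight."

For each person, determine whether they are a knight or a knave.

Consider Omar. Suppose Omar is a knave.
Then no assignment of the remaining roles makes every statement match its speaker's type — contradiction.
So Omar is a knight.
With that fixed, Bob's statement is true, so Bob is a knight.
Consider Wendy. Suppose Wendy is a knave.
Then Omar's statement comes out false, contradicting Omar being a knight.
So Wendy is a knight.
Consider Gus. Suppose Gus is a knight.
Then Wendy's statement comes out false, contradicting Wendy being a knight.
So Gus is a knave.

Omar: knight, Wendy: knight, Gus: knave, Bob: knight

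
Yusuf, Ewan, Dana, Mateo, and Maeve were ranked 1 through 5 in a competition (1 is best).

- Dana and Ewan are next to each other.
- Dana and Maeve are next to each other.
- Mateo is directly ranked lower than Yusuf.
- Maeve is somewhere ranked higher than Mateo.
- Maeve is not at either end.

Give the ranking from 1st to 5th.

From clues 1–2: Dana is in {2,3,4}.
From clues 1–3: Yusuf is in {1,4}.
From clues 1–4: Dana → rank 2, Yusuf → rank 4, Mateo → rank 5.
From clues 1–5: Ewan → rank 1, Maeve → rank 3.

Ewan, Dana, Maeve, Yusuf, Mateo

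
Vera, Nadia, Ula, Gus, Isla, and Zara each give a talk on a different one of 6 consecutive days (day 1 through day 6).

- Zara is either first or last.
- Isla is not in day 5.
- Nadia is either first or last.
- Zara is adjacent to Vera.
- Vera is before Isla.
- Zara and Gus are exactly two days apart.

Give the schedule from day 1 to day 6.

Zara, Vera, Gus, Isla, Ula, Nadia

From clue 1: Zara is in {1,6}.
From clues 1–3: Nadia is in {1,6}.
From clues 1–4: Vera is in {2,5}.
From clues 1–5: Zara → day 1, Vera → day 2, Nadia → day 6.
From clues 1–6: Gus → day 3, Isla → day 4, Ula → day 5.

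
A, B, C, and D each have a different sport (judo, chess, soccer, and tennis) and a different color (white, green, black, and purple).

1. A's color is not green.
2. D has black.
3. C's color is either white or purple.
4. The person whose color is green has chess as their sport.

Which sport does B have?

chess

With clues 1–4, judo, soccer, and tennis are impossible for B's sport.
That leaves chess.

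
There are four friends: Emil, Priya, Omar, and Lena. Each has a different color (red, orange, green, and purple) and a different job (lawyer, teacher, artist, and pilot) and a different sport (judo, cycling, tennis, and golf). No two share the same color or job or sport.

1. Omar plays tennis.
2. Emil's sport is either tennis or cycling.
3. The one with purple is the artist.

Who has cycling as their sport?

Clue 1 rules out Omar for the one with sport cycling.
With clues 1–2, Lena and Priya are impossible for the one with sport cycling.
That leaves Emil.

Emil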